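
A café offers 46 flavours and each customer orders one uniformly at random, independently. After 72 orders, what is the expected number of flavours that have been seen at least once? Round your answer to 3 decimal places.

For each flavour, P(seen in 72 orders) = 1 - (45/46)^72 = 0.7945.
By linearity of expectation, E[distinct seen] = 46·(1 - (45/46)^72) = 36.5486.

36.549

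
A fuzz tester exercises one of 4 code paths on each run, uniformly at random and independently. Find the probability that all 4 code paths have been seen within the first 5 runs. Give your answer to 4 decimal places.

Let A_i be the event that code path i is missing after 5 runs. By inclusion–exclusion on the A_i,
P(all seen) = Σ_{j=0}^{4} (-1)^j C(4,j)((4-j)/4)^5
= 1.00000 - 0.94922 + 0.18750 - 0.00391 + 0.00000
= 0.23438.

0.2344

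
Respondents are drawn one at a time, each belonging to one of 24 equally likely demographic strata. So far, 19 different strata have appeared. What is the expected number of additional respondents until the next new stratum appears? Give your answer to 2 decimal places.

The number of respondents until the next new stratum is geometric with success probability 5/24, so its mean is 24/5.
E = 24/5 = 4.800.

4.80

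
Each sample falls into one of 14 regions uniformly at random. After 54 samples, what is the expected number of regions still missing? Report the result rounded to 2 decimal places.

For each region, P(unseen after 54) = (13/14)^54 = 0.018.
By linearity of expectation, E[unseen] = 14·(13/14)^54 = 0.256.

0.26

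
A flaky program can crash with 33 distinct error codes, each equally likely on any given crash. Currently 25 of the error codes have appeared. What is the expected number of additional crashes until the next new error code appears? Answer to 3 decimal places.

4.125

The number of crashes until the next new error code is geometric with success probability 8/33, so its mean is 33/8.
E = 33/8 = 4.1250.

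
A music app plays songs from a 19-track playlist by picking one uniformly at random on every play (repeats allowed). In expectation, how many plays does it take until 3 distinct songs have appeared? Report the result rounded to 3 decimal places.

3.173

Going from k to k+1 distinct takes a geometric number of plays with mean 19/(19-k).
Sum over k = 0,...,2: E = 19/19 + 19/18 + 19/17 = 3.1732.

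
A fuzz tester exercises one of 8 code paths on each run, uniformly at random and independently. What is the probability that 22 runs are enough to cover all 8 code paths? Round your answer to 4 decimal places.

Let A_i be the event that code path i is missing after 22 runs. By inclusion–exclusion on the A_i,
P(all seen) = Σ_{j=0}^{8} (-1)^j C(8,j)((8-j)/8)^22
= 1.00000 - 0.42390 + 0.04995 - 0.00181 + 0.00002 - 0.00000 + 0.00000 - 0.00000 + 0.00000
= 0.62425.

0.6243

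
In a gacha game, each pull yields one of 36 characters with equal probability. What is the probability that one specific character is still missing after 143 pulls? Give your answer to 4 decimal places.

Each pull misses the fixed character with probability (36-1)/36 = 35/36, independently.
P(still missing after 143) = (35/36)^143 = 0.01780.

0.0178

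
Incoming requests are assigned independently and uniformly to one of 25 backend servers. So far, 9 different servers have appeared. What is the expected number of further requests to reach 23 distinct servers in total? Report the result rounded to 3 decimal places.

With k distinct servers already seen, the next new one takes an expected 25/(25-k) requests.
Sum over k = 9,...,22: E = 25/16 + 25/15 + 25/14 + ... + 25/4 + 25/3 = 47.0182.

47.018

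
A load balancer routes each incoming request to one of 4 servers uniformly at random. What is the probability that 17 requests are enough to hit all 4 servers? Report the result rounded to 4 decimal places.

0.9700

Let A_i be the event that server i is missing after 17 requests. By inclusion–exclusion on the A_i,
P(all seen) = Σ_{j=0}^{4} (-1)^j C(4,j)((4-j)/4)^17
= 1.00000 - 0.03007 + 0.00005 - 0.00000 + 0.00000
= 0.96998.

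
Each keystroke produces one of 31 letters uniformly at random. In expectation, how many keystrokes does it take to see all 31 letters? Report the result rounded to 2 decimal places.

The wait to go from k to k+1 distinct letters is geometric with mean 31/(31-k).
E[T] = 31/31 + 31/30 + 31/29 + ... + 31/2 + 31/1 = 31·H_{31}.
H_{31} = 4.027, so E[T] = 124.845.

124.84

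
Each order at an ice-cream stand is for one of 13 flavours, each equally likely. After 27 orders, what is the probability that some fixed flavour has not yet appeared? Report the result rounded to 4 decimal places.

Each order misses the fixed flavour with probability (13-1)/13 = 12/13, independently.
P(still missing after 27) = (12/13)^27 = 0.11519.

0.1152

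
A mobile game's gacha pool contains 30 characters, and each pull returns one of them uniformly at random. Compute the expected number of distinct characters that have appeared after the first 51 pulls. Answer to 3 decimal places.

For each character, P(seen in 51 pulls) = 1 - (29/30)^51 = 0.8225.
By linearity of expectation, E[distinct seen] = 30·(1 - (29/30)^51) = 24.6760.

24.676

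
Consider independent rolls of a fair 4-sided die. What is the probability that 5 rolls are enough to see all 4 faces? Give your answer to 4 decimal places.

0.2344

Let A_i be the event that face i is missing after 5 rolls. By inclusion–exclusion on the A_i,
P(all seen) = Σ_{j=0}^{4} (-1)^j C(4,j)((4-j)/4)^5
= 1.00000 - 0.94922 + 0.18750 - 0.00391 + 0.00000
= 0.23438.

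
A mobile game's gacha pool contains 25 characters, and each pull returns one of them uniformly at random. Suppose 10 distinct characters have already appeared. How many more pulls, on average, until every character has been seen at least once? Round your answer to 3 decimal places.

82.956

From k distinct to k+1 distinct takes on average 25/(25-k) pulls.
Sum over k = 10,...,24: E = 25/15 + 25/14 + 25/13 + ... + 25/2 + 25/1 = 82.9557.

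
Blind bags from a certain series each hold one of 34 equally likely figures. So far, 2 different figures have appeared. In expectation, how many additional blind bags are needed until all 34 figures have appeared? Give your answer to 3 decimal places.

With k distinct figures already seen, the next new one takes an expected 34/(34-k) blind bags.
Sum over k = 2,...,33: E = 34/32 + 34/31 + 34/30 + ... + 34/2 + 34/1 = 137.9888.

137.989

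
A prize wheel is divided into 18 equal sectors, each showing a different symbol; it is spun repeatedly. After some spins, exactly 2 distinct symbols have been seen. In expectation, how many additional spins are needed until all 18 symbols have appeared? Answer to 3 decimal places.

With k distinct symbols already seen, the next new one takes an expected 18/(18-k) spins.
Sum over k = 2,...,17: E = 18/16 + 18/15 + 18/14 + ... + 18/2 + 18/1 = 60.8531.

60.853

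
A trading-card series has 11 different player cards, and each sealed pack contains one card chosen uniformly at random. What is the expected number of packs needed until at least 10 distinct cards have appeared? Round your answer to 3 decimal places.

With k distinct cards already seen, the next new one arrives after an expected 11/(11-k) packs.
Sum over k = 0,...,9: E = 11/11 + 11/10 + 11/9 + ... + 11/3 + 11/2 = 22.2187.

22.219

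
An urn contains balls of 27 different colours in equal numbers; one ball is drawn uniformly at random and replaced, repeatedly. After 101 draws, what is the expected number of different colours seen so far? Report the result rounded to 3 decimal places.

For each colour, P(seen in 101 draws) = 1 - (26/27)^101 = 0.9779.
By linearity of expectation, E[distinct seen] = 27·(1 - (26/27)^101) = 26.4031.

26.403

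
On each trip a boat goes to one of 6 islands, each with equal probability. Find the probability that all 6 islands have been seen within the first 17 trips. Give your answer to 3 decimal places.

0.745

Let A_i be the event that island i is missing after 17 trips. By inclusion–exclusion on the A_i,
P(all seen) = Σ_{j=0}^{6} (-1)^j C(6,j)((6-j)/6)^17
= 1.0000 - 0.2704 + 0.0152 - 0.0002 + 0.0000 - 0.0000 + 0.0000
= 0.7446.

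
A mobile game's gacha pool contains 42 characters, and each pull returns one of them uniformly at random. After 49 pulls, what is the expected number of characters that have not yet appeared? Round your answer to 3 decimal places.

For each character, P(unseen after 49) = (41/42)^49 = 0.3070.
By linearity of expectation, E[unseen] = 42·(41/42)^49 = 12.8956.

12.896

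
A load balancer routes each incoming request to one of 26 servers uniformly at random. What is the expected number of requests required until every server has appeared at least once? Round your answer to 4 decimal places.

After k distinct servers have appeared, the next request gives a new one with probability (26-k)/26, so the expected wait for the (k+1)-th is 26/(26-k).
E[T] = 26/26 + 26/25 + 26/24 + ... + 26/2 + 26/1 = 26·H_{26}.
H_{26} = 3.85442, so E[T] = 100.21491.

100.2149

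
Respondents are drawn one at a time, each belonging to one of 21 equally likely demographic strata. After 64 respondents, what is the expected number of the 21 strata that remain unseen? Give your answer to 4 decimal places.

For each stratum, P(unseen after 64) = (20/21)^64 = 0.04404.
By linearity of expectation, E[unseen] = 21·(20/21)^64 = 0.92492.

0.9249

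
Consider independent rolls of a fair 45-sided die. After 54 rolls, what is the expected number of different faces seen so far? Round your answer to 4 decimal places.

For each face, P(seen in 54 rolls) = 1 - (44/45)^54 = 0.70285.
By linearity of expectation, E[distinct seen] = 45·(1 - (44/45)^54) = 31.62846.

31.6285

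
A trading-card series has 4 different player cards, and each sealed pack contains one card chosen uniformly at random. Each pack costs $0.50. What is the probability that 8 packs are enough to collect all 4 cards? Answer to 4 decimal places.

By inclusion–exclusion over which cards are missing,
P(all seen) = Σ_{j=0}^{4} (-1)^j C(4,j)((4-j)/4)^8
= 1.00000 - 0.40045 + 0.02344 - 0.00006 + 0.00000
= 0.62292.

0.6229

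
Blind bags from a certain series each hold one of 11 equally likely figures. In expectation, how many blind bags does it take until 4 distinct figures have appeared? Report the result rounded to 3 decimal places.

4.697

With k distinct figures already seen, the next new one arrives after an expected 11/(11-k) blind bags.
Sum over k = 0,...,3: E = 11/11 + 11/10 + 11/9 + 11/8 = 4.6972.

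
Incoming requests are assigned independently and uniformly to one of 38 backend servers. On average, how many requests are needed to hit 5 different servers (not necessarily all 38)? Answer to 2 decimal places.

With k distinct servers already seen, the next new one arrives after an expected 38/(38-k) requests.
Sum over k = 0,...,4: E = 38/38 + 38/37 + 38/36 + 38/35 + 38/34 = 5.286.

5.29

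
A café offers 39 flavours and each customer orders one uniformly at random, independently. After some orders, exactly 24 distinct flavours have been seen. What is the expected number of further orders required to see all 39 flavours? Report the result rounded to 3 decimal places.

The wait to go from k to k+1 distinct flavours is geometric with mean 39/(39-k).
Sum over k = 24,...,38: E = 39/15 + 39/14 + 39/13 + ... + 39/2 + 39/1 = 129.4109.

129.411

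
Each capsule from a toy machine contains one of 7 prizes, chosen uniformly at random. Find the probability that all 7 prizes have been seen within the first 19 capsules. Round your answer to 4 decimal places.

By inclusion–exclusion over which prizes are missing,
P(all seen) = Σ_{j=0}^{7} (-1)^j C(7,j)((7-j)/7)^19
= 1.00000 - 0.37420 + 0.03514 - 0.00084 + 0.00000 - 0.00000 + 0.00000 - 0.00000
= 0.66009.

0.6601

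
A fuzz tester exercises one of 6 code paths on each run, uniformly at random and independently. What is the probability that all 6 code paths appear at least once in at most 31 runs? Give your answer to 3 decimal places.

By inclusion–exclusion over which code paths are missing,
P(all seen) = Σ_{j=0}^{6} (-1)^j C(6,j)((6-j)/6)^31
= 1.0000 - 0.0211 + 0.0001 - 0.0000 + 0.0000 - 0.0000 + 0.0000
= 0.9790.

0.979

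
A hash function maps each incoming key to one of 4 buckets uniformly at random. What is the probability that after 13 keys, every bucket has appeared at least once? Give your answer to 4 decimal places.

0.9057

Let A_i be the event that bucket i is missing after 13 keys. By inclusion–exclusion on the A_i,
P(all seen) = Σ_{j=0}^{4} (-1)^j C(4,j)((4-j)/4)^13
= 1.00000 - 0.09503 + 0.00073 - 0.00000 + 0.00000
= 0.90570.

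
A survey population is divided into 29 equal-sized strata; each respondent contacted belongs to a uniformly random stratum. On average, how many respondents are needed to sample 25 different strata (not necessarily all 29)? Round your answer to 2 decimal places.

54.47

Going from k to k+1 distinct takes a geometric number of respondents with mean 29/(29-k).
Sum over k = 0,...,24: E = 29/29 + 29/28 + 29/27 + ... + 29/6 + 29/5 = 54.471.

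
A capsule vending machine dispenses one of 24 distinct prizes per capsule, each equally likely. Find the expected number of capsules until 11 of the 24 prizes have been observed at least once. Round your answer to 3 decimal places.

14.300

Going from k to k+1 distinct takes a geometric number of capsules with mean 24/(24-k).
Sum over k = 0,...,10: E = 24/24 + 24/23 + 24/22 + ... + 24/15 + 24/14 = 14.2998.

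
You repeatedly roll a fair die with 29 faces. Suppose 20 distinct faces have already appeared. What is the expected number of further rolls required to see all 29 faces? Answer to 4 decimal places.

82.0401

The wait to go from k to k+1 distinct faces is geometric with mean 29/(29-k).
Sum over k = 20,...,28: E = 29/9 + 29/8 + 29/7 + ... + 29/2 + 29/1 = 82.04008.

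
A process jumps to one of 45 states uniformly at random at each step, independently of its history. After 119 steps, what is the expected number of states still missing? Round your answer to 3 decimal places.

For each state, P(unseen after 119) = (44/45)^119 = 0.0690.
By linearity of expectation, E[unseen] = 45·(44/45)^119 = 3.1031.

3.103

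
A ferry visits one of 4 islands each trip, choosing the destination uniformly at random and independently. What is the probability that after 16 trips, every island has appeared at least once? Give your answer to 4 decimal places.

By inclusion–exclusion over which islands are missing,
P(all seen) = Σ_{j=0}^{4} (-1)^j C(4,j)((4-j)/4)^16
= 1.00000 - 0.04009 + 0.00009 - 0.00000 + 0.00000
= 0.96000.

0.9600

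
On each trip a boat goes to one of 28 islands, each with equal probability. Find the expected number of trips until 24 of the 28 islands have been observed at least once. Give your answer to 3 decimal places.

With k distinct islands already seen, the next new one arrives after an expected 28/(28-k) trips.
Sum over k = 0,...,23: E = 28/28 + 28/27 + 28/26 + ... + 28/6 + 28/5 = 51.6275.

51.627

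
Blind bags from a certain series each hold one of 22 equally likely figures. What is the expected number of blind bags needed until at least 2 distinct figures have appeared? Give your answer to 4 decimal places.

2.0476

With k distinct figures already seen, the next new one arrives after an expected 22/(22-k) blind bags.
Sum over k = 0,...,1: E = 22/22 + 22/21 = 2.04762.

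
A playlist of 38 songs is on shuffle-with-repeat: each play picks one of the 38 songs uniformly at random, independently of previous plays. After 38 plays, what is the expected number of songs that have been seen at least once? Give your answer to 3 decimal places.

24.207

For each song, P(seen in 38 plays) = 1 - (37/38)^38 = 0.6370.
By linearity of expectation, E[distinct seen] = 38·(1 - (37/38)^38) = 24.2066.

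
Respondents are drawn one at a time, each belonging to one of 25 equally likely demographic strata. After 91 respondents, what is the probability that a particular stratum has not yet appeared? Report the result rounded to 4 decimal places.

0.0244

On each respondent the fixed stratum fails to appear with probability 24/25.
P(still missing after 91) = (24/25)^91 = 0.02436.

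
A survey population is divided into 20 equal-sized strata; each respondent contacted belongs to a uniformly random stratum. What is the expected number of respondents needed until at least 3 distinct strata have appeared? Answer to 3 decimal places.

3.164

With k distinct strata already seen, the next new one arrives after an expected 20/(20-k) respondents.
Sum over k = 0,...,2: E = 20/20 + 20/19 + 20/18 = 3.1637.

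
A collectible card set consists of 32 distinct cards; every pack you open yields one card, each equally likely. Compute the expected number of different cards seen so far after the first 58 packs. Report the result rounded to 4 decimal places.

For each card, P(seen in 58 packs) = 1 - (31/32)^58 = 0.84141.
By linearity of expectation, E[distinct seen] = 32·(1 - (31/32)^58) = 26.92508.

26.9251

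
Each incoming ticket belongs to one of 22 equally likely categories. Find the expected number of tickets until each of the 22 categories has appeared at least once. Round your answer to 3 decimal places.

The wait to go from k to k+1 distinct categories is geometric with mean 22/(22-k).
E[T] = 22/22 + 22/21 + 22/20 + ... + 22/2 + 22/1 = 22·H_{22}.
H_{22} = 3.6908, so E[T] = 81.1979.

81.198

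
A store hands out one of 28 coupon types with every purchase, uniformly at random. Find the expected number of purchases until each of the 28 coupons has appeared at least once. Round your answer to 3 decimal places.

109.961

The wait to go from k to k+1 distinct coupons is geometric with mean 28/(28-k).
E[T] = 28/28 + 28/27 + 28/26 + ... + 28/2 + 28/1 = 28·H_{28}.
H_{28} = 3.9272, so E[T] = 109.9608.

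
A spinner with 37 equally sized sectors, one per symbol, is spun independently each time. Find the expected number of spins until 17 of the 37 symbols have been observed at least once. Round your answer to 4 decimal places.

22.3423

With k distinct symbols already seen, the next new one arrives after an expected 37/(37-k) spins.
Sum over k = 0,...,16: E = 37/37 + 37/36 + 37/35 + ... + 37/22 + 37/21 = 22.34232.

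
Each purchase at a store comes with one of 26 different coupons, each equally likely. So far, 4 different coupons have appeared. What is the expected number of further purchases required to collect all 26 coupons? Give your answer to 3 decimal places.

From k distinct to k+1 distinct takes on average 26/(26-k) purchases.
Sum over k = 4,...,25: E = 26/22 + 26/21 + 26/20 + ... + 26/2 + 26/1 = 95.9611.

95.961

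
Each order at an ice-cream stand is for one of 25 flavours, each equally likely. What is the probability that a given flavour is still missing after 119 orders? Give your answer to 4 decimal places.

Each order misses the fixed flavour with probability (25-1)/25 = 24/25, independently.
P(still missing after 119) = (24/25)^119 = 0.00777.

0.0078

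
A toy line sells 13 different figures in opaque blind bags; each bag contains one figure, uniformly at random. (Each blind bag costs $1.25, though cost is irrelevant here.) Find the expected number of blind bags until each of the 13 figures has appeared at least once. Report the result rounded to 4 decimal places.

41.3417

After k distinct figures have appeared, the next blind bag gives a new one with probability (13-k)/13, so the expected wait for the (k+1)-th is 13/(13-k).
E[T] = 13/13 + 13/12 + 13/11 + ... + 13/2 + 13/1 = 13·H_{13}.
H_{13} = 3.18013, so E[T] = 41.34174.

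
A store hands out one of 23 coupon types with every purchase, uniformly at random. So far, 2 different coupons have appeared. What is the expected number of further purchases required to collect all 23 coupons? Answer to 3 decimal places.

83.843

The wait to go from k to k+1 distinct coupons is geometric with mean 23/(23-k).
Sum over k = 2,...,22: E = 23/21 + 23/20 + 23/19 + ... + 23/2 + 23/1 = 83.8433.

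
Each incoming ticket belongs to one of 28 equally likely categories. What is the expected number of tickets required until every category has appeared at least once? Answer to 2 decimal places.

The wait to go from k to k+1 distinct categories is geometric with mean 28/(28-k).
E[T] = 28/28 + 28/27 + 28/26 + ... + 28/2 + 28/1 = 28·H_{28}.
H_{28} = 3.927, so E[T] = 109.961.

109.96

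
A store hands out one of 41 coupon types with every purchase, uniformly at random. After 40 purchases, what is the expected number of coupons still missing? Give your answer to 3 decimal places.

For each coupon, P(unseen after 40) = (40/41)^40 = 0.3724.
By linearity of expectation, E[unseen] = 41·(40/41)^40 = 15.2697.

15.270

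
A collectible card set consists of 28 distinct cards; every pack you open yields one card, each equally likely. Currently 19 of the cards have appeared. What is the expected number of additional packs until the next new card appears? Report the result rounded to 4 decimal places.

The number of packs until the next new card is geometric with success probability 9/28, so its mean is 28/9.
E = 28/9 = 3.11111.

3.1111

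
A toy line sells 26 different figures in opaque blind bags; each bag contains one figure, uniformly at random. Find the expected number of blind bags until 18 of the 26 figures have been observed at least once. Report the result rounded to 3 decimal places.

Going from k to k+1 distinct takes a geometric number of blind bags with mean 26/(26-k).
Sum over k = 0,...,17: E = 26/26 + 26/25 + 26/24 + ... + 26/10 + 26/9 = 29.5506.

29.551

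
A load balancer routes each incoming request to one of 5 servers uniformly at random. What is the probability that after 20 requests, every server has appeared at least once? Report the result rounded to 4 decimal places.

Let A_i be the event that server i is missing after 20 requests. By inclusion–exclusion on the A_i,
P(all seen) = Σ_{j=0}^{5} (-1)^j C(5,j)((5-j)/5)^20
= 1.00000 - 0.05765 + 0.00037 - 0.00000 + 0.00000 - 0.00000
= 0.94272.

0.9427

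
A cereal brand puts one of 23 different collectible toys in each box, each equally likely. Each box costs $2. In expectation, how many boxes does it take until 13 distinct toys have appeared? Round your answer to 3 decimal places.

18.522

Going from k to k+1 distinct takes a geometric number of boxes with mean 23/(23-k).
Sum over k = 0,...,12: E = 23/23 + 23/22 + 23/21 + ... + 23/12 + 23/11 = 18.5224.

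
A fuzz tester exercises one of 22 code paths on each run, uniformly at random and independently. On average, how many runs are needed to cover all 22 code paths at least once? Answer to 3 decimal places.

The wait to go from k to k+1 distinct code paths is geometric with mean 22/(22-k).
E[T] = 22/22 + 22/21 + 22/20 + ... + 22/2 + 22/1 = 22·H_{22}.
H_{22} = 3.6908, so E[T] = 81.1979.

81.198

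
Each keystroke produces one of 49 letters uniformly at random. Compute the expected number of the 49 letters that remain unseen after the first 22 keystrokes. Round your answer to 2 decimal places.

31.13

For each letter, P(unseen after 22) = (48/49)^22 = 0.635.
By linearity of expectation, E[unseen] = 49·(48/49)^22 = 31.131.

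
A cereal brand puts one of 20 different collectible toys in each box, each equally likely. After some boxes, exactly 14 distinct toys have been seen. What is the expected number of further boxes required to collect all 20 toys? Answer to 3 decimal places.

The wait to go from k to k+1 distinct toys is geometric with mean 20/(20-k).
Sum over k = 14,...,19: E = 20/6 + 20/5 + 20/4 + 20/3 + 20/2 + 20/1 = 49.0000.

49.000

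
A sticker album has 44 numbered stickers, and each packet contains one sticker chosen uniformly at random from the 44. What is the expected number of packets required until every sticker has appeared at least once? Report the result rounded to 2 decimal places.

192.40

The wait to go from k to k+1 distinct stickers is geometric with mean 44/(44-k).
E[T] = 44/44 + 44/43 + 44/42 + ... + 44/2 + 44/1 = 44·H_{44}.
H_{44} = 4.373, so E[T] = 192.400.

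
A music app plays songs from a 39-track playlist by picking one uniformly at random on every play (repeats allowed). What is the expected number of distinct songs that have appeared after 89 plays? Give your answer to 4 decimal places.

For each song, P(seen in 89 plays) = 1 - (38/39)^89 = 0.90092.
By linearity of expectation, E[distinct seen] = 39·(1 - (38/39)^89) = 35.13584.

35.1358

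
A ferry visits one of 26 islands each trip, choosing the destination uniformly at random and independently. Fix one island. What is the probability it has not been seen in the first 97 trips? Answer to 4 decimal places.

Each trip misses the fixed island with probability (26-1)/26 = 25/26, independently.
P(still missing after 97) = (25/26)^97 = 0.02227.

0.0223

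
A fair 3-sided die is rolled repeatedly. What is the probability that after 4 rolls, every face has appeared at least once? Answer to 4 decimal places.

0.4444

By inclusion–exclusion over which faces are missing,
P(all seen) = Σ_{j=0}^{3} (-1)^j C(3,j)((3-j)/3)^4
= 1.00000 - 0.59259 + 0.03704 - 0.00000
= 0.44444.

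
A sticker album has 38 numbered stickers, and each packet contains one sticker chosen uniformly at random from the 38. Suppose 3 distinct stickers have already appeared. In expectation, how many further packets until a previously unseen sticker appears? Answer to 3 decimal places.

Each packet yields a new sticker with probability (38-3)/38 = 35/38, so the wait is geometric with mean 38/35.
E = 38/35 = 1.0857.

1.086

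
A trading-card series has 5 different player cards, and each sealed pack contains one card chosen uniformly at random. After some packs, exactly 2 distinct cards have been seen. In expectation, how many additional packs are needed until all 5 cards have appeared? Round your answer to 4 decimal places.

The wait to go from k to k+1 distinct cards is geometric with mean 5/(5-k).
Sum over k = 2,...,4: E = 5/3 + 5/2 + 5/1 = 9.16667.

9.1667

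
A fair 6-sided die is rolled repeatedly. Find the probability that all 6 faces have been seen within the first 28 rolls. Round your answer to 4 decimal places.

Let A_i be the event that face i is missing after 28 rolls. By inclusion–exclusion on the A_i,
P(all seen) = Σ_{j=0}^{6} (-1)^j C(6,j)((6-j)/6)^28
= 1.00000 - 0.03640 + 0.00018 - 0.00000 + 0.00000 - 0.00000 + 0.00000
= 0.96378.

0.9638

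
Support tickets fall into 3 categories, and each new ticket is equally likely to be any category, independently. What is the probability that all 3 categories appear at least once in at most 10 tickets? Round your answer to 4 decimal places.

Let A_i be the event that category i is missing after 10 tickets. By inclusion–exclusion on the A_i,
P(all seen) = Σ_{j=0}^{3} (-1)^j C(3,j)((3-j)/3)^10
= 1.00000 - 0.05202 + 0.00005 - 0.00000
= 0.94803.

0.9480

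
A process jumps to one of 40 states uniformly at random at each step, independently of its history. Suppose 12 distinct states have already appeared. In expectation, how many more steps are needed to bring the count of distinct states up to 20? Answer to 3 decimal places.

The wait to go from k to k+1 distinct states is geometric with mean 40/(40-k).
Sum over k = 12,...,19: E = 40/28 + 40/27 + 40/26 + ... + 40/22 + 40/21 = 13.1773.

13.177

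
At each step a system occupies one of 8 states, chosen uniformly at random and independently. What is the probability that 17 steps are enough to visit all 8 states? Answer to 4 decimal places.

0.3656

Let A_i be the event that state i is missing after 17 steps. By inclusion–exclusion on the A_i,
P(all seen) = Σ_{j=0}^{8} (-1)^j C(8,j)((8-j)/8)^17
= 1.00000 - 0.82647 + 0.21047 - 0.01897 + 0.00053 - 0.00000 + 0.00000 - 0.00000 + 0.00000
= 0.36556.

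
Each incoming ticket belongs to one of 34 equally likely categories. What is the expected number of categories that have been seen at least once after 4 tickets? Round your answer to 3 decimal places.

For each category, P(seen in 4 tickets) = 1 - (33/34)^4 = 0.1126.
By linearity of expectation, E[distinct seen] = 34·(1 - (33/34)^4) = 3.8270.

3.827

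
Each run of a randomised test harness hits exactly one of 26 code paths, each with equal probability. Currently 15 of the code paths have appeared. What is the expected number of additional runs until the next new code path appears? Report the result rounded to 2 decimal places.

2.36

The number of runs until the next new code path is geometric with success probability 11/26, so its mean is 26/11.
E = 26/11 = 2.364.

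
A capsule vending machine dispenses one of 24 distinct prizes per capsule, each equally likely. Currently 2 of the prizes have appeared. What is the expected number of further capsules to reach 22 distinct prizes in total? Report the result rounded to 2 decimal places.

From k distinct to k+1 distinct takes on average 24/(24-k) capsules.
Sum over k = 2,...,21: E = 24/22 + 24/21 + 24/20 + ... + 24/4 + 24/3 = 52.580.

52.58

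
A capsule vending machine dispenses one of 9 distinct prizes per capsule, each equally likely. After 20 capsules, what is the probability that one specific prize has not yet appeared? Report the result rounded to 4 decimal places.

Each capsule misses the fixed prize with probability (9-1)/9 = 8/9, independently.
P(still missing after 20) = (8/9)^20 = 0.09483.

0.0948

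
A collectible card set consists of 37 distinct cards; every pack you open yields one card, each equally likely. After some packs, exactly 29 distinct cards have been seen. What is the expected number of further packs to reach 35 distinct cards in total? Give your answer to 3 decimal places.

The wait to go from k to k+1 distinct cards is geometric with mean 37/(37-k).
Sum over k = 29,...,34: E = 37/8 + 37/7 + 37/6 + 37/5 + 37/4 + 37/3 = 45.0607.

45.061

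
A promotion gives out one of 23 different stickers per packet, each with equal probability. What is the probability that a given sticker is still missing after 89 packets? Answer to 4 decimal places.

On each packet the fixed sticker fails to appear with probability 22/23.
P(still missing after 89) = (22/23)^89 = 0.01914.

0.0191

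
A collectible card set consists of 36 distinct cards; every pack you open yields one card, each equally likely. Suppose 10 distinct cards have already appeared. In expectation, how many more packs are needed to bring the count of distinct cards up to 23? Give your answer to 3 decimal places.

24.274

From k distinct to k+1 distinct takes on average 36/(36-k) packs.
Sum over k = 10,...,22: E = 36/26 + 36/25 + 36/24 + ... + 36/15 + 36/14 = 24.2743.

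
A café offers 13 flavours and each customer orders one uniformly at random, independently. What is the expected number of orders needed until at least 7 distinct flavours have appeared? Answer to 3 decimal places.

With k distinct flavours already seen, the next new one arrives after an expected 13/(13-k) orders.
Sum over k = 0,...,6: E = 13/13 + 13/12 + 13/11 + ... + 13/8 + 13/7 = 9.4917.

9.492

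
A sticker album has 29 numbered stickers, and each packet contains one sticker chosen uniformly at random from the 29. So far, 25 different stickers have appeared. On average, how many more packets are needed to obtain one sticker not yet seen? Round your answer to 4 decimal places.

The number of packets until the next new sticker is geometric with success probability 4/29, so its mean is 29/4.
E = 29/4 = 7.25000.

7.2500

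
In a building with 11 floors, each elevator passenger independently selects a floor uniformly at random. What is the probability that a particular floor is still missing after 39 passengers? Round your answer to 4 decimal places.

0.0243

Each passenger misses the fixed floor with probability (11-1)/11 = 10/11, independently.
P(still missing after 39) = (10/11)^39 = 0.02430.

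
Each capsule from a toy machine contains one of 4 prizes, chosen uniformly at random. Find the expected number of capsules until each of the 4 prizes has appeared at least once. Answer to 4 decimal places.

8.3333

After k distinct prizes have appeared, the next capsule gives a new one with probability (4-k)/4, so the expected wait for the (k+1)-th is 4/(4-k).
E[T] = 4/4 + 4/3 + 4/2 + 4/1 = 4·H_{4}.
H_{4} = 2.08333, so E[T] = 8.33333.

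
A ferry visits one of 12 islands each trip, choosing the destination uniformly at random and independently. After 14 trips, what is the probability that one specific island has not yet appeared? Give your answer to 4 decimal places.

On each trip the fixed island fails to appear with probability 11/12.
P(still missing after 14) = (11/12)^14 = 0.29577.

0.2958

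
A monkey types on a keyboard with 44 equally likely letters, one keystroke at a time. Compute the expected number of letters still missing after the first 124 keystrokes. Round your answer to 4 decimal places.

2.5434

For each letter, P(unseen after 124) = (43/44)^124 = 0.05780.
By linearity of expectation, E[unseen] = 44·(43/44)^124 = 2.54337.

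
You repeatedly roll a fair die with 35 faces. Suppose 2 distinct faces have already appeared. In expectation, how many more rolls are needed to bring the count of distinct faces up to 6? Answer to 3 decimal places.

With k distinct faces already seen, the next new one takes an expected 35/(35-k) rolls.
Sum over k = 2,...,5: E = 35/33 + 35/32 + 35/31 + 35/30 = 4.4501.

4.450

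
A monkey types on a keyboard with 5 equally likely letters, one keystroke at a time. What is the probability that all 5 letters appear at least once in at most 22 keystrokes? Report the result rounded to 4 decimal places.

Let A_i be the event that letter i is missing after 22 keystrokes. By inclusion–exclusion on the A_i,
P(all seen) = Σ_{j=0}^{5} (-1)^j C(5,j)((5-j)/5)^22
= 1.00000 - 0.03689 + 0.00013 - 0.00000 + 0.00000 - 0.00000
= 0.96324.

0.9632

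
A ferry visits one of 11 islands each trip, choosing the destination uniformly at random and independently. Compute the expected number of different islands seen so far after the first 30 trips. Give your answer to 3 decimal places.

For each island, P(seen in 30 trips) = 1 - (10/11)^30 = 0.9427.
By linearity of expectation, E[distinct seen] = 11·(1 - (10/11)^30) = 10.3696.

10.370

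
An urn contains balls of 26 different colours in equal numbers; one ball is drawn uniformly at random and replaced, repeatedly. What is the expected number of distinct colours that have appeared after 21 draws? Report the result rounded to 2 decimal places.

For each colour, P(seen in 21 draws) = 1 - (25/26)^21 = 0.561.
By linearity of expectation, E[distinct seen] = 26·(1 - (25/26)^21) = 14.590.

14.59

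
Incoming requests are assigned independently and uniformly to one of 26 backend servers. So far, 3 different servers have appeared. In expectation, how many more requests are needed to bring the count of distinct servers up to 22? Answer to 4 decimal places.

42.9249

From k distinct to k+1 distinct takes on average 26/(26-k) requests.
Sum over k = 3,...,21: E = 26/23 + 26/22 + 26/21 + ... + 26/6 + 26/5 = 42.92491.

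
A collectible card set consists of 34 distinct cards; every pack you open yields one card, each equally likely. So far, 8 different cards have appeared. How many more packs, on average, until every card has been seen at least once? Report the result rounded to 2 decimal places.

131.05

With k distinct cards already seen, the next new one takes an expected 34/(34-k) packs.
Sum over k = 8,...,33: E = 34/26 + 34/25 + 34/24 + ... + 34/2 + 34/1 = 131.050.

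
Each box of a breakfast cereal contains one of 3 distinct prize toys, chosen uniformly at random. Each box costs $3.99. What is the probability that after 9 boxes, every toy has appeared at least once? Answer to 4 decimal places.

By inclusion–exclusion over which toys are missing,
P(all seen) = Σ_{j=0}^{3} (-1)^j C(3,j)((3-j)/3)^9
= 1.00000 - 0.07804 + 0.00015 - 0.00000
= 0.92212.

0.9221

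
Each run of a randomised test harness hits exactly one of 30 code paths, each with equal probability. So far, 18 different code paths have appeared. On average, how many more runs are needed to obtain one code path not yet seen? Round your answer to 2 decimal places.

The number of runs until the next new code path is geometric with success probability 12/30, so its mean is 30/12.
E = 30/12 = 2.500.

2.50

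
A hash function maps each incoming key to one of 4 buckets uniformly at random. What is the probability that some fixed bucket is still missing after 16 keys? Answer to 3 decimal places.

Each key misses the fixed bucket with probability (4-1)/4 = 3/4, independently.
P(still missing after 16) = (3/4)^16 = 0.0100.

0.010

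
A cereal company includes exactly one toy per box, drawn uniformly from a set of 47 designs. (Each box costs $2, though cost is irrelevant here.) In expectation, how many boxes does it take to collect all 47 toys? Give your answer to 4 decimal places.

After k distinct toys have appeared, the next box gives a new one with probability (47-k)/47, so the expected wait for the (k+1)-th is 47/(47-k).
E[T] = 47/47 + 47/46 + 47/45 + ... + 47/2 + 47/1 = 47·H_{47}.
H_{47} = 4.43796, so E[T] = 208.58430.

208.5843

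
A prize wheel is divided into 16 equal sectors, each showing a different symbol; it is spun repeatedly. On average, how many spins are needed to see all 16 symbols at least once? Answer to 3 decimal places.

The wait to go from k to k+1 distinct symbols is geometric with mean 16/(16-k).
E[T] = 16/16 + 16/15 + 16/14 + ... + 16/2 + 16/1 = 16·H_{16}.
H_{16} = 3.3807, so E[T] = 54.0917.

54.092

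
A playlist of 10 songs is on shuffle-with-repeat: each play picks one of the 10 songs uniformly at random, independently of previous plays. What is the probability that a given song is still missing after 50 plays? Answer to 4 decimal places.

0.0052

On each play the fixed song fails to appear with probability 9/10.
P(still missing after 50) = (9/10)^50 = 0.00515.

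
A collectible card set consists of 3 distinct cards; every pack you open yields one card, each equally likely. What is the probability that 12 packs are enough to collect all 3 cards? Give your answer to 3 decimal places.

0.977

By inclusion–exclusion over which cards are missing,
P(all seen) = Σ_{j=0}^{3} (-1)^j C(3,j)((3-j)/3)^12
= 1.0000 - 0.0231 + 0.0000 - 0.0000
= 0.9769.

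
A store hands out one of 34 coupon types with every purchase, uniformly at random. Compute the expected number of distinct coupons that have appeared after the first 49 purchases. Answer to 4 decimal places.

For each coupon, P(seen in 49 purchases) = 1 - (33/34)^49 = 0.76841.
By linearity of expectation, E[distinct seen] = 34·(1 - (33/34)^49) = 26.12601.

26.1260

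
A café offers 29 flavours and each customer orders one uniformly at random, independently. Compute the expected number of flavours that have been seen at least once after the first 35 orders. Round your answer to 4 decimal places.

20.5082

For each flavour, P(seen in 35 orders) = 1 - (28/29)^35 = 0.70718.
By linearity of expectation, E[distinct seen] = 29·(1 - (28/29)^35) = 20.50821.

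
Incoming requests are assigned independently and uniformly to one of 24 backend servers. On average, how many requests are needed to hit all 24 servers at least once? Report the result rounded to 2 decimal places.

After k distinct servers have appeared, the next request gives a new one with probability (24-k)/24, so the expected wait for the (k+1)-th is 24/(24-k).
E[T] = 24/24 + 24/23 + 24/22 + ... + 24/2 + 24/1 = 24·H_{24}.
H_{24} = 3.776, so E[T] = 90.623.

90.62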